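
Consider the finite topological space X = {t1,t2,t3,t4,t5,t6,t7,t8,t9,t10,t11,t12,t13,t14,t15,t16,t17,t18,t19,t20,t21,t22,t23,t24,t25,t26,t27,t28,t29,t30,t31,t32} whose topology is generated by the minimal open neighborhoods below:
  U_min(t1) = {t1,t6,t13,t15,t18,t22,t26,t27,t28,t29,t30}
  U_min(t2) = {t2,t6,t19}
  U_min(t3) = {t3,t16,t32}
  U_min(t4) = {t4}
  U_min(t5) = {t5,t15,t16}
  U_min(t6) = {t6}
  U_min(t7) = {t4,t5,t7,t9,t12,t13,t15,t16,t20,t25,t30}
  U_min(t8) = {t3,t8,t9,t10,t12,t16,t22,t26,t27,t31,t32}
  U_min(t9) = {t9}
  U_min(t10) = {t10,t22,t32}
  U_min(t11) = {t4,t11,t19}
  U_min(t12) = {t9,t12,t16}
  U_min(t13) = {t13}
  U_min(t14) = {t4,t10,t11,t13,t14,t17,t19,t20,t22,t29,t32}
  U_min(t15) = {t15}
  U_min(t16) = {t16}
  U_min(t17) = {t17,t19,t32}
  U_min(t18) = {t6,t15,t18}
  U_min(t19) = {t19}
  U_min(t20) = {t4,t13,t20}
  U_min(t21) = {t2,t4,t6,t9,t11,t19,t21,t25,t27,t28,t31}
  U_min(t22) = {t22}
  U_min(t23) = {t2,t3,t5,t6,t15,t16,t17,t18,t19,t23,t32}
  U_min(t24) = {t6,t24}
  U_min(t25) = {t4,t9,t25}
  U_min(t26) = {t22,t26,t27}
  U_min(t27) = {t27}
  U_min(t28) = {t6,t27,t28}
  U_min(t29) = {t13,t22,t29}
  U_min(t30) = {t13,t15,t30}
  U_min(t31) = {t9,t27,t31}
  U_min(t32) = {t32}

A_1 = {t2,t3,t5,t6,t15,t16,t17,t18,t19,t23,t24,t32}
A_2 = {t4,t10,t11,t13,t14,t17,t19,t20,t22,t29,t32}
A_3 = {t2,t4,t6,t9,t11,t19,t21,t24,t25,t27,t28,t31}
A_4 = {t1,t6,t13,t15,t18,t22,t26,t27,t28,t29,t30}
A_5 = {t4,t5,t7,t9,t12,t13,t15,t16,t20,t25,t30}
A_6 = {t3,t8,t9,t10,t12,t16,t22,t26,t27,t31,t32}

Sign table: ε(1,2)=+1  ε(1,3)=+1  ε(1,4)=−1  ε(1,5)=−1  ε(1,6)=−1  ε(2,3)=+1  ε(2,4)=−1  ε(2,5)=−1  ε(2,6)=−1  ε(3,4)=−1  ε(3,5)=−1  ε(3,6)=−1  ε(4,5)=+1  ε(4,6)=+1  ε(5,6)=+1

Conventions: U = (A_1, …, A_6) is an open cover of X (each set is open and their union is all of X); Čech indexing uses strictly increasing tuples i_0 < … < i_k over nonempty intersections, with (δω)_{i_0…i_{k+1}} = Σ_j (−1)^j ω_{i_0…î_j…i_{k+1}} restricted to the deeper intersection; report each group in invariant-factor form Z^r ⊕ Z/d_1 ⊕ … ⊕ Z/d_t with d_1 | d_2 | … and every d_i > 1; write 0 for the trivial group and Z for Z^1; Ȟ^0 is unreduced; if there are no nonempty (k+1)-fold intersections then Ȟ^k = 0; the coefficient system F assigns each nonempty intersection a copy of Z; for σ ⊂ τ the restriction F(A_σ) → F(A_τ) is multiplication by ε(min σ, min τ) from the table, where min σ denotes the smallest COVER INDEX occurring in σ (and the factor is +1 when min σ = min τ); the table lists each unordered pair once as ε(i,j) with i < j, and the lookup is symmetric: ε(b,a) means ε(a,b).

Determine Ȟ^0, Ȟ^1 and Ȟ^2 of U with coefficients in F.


Ȟ^0 ≅ Z,  Ȟ^1 ≅ 0,  Ȟ^2 ≅ Z/2

cover nerve:
  A12={t17,t19,t32} A13={t2,t6,t19,t24} A14={t6,t15,t18} A15={t5,t15,t16} A16={t3,t16,t32} A23={t4,t11,t19} A24={t13,t22,t29} A25={t4,t13,t20} A26={t10,t22,t32} A34={t6,t27,t28} A35={t4,t9,t25} A36={t9,t27,t31} A45={t13,t15,t30} A46={t22,t26,t27} A56={t9,t12,t16}
  A123={t19} A126={t32} A134={t6} A145={t15} A156={t16} A235={t4} A245={t13} A246={t22} A346={t27} A356={t9}
C dims 6,15,10; δ0: rk 5, SNF 1^5; δ1: rk 10, SNF 1^9·2
Ȟ^0: (6−5)−0=1 ⇒ Z
Ȟ^1: (15−10)−5=0 ⇒ 0
Ȟ^2: (10−0)−10=0 plus torsion [2] ⇒ Z/2


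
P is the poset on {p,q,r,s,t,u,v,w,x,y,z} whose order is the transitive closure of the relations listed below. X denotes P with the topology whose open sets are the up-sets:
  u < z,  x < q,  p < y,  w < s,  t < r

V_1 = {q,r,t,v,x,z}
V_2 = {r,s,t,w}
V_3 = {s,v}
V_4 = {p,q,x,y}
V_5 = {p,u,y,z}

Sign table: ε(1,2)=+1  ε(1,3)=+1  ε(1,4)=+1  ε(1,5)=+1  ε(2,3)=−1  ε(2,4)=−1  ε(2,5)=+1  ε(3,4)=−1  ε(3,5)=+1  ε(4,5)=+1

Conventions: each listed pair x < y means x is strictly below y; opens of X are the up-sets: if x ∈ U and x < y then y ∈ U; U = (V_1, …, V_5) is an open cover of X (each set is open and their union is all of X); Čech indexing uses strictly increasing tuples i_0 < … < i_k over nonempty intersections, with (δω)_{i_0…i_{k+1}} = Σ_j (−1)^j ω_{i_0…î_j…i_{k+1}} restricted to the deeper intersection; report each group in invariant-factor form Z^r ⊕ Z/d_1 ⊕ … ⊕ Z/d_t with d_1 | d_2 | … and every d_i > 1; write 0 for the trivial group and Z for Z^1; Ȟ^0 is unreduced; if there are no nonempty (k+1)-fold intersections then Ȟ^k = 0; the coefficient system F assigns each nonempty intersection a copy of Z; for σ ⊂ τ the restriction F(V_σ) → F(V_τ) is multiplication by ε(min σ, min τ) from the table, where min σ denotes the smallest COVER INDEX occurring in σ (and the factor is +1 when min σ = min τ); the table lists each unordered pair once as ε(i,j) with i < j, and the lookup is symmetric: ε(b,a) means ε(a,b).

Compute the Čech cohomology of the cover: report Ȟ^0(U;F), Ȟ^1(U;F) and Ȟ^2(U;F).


Ȟ^0(U;F) ≅ 0, Ȟ^1(U;F) ≅ Z ⊕ Z/2, Ȟ^2(U;F) ≅ 0

intersection data:
  V12={r,t} V13={v} V14={q,x} V15={z} V23={s} V45={p,y}
C dims 5,6; δ0: rk 5, SNF 1^4·2
Ȟ^0 = (5 − 5) − 0 = 0, so Ȟ^0 ≅ 0
Ȟ^1 = (6 − 0) − 5 = 1 plus torsion [2], so Ȟ^1 ≅ Z ⊕ Z/2
Ȟ^2 = (0 − 0) − 0 = 0, so Ȟ^2 ≅ 0


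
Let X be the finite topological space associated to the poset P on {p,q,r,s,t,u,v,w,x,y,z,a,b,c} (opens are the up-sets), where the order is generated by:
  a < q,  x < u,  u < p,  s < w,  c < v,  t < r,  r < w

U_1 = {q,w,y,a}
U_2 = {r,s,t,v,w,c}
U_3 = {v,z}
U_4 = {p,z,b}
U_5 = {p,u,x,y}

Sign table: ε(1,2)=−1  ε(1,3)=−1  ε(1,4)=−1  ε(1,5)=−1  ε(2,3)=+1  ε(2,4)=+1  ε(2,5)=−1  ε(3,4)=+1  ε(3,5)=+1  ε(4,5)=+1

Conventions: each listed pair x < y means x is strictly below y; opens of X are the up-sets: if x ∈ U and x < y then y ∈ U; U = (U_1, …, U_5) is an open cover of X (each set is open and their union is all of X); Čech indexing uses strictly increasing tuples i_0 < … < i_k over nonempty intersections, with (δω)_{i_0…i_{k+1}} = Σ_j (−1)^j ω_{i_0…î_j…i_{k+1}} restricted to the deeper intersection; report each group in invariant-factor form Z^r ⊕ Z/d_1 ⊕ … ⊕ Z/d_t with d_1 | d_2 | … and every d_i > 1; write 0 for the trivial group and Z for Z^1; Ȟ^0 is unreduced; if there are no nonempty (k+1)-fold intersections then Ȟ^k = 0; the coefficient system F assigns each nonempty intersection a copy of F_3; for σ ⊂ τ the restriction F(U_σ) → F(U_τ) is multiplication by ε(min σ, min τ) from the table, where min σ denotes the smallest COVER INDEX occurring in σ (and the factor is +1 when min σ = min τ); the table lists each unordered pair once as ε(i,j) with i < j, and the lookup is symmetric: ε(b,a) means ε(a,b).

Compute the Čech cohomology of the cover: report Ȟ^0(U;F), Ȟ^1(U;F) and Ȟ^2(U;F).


intersection data:
  U12={w} U15={y} U23={v} U34={z} U45={p}
C dims 5,5; δ0: rk_F3 4
Ȟ^0 = (5 − 4) − 0 = 1, so Ȟ^0 ≅ Z/3
Ȟ^1 = (5 − 0) − 4 = 1, so Ȟ^1 ≅ Z/3
Ȟ^2 = (0 − 0) − 0 = 0, so Ȟ^2 ≅ 0

Ȟ^0(U;F) ≅ Z/3; Ȟ^1(U;F) ≅ Z/3; Ȟ^2(U;F) ≅ 0


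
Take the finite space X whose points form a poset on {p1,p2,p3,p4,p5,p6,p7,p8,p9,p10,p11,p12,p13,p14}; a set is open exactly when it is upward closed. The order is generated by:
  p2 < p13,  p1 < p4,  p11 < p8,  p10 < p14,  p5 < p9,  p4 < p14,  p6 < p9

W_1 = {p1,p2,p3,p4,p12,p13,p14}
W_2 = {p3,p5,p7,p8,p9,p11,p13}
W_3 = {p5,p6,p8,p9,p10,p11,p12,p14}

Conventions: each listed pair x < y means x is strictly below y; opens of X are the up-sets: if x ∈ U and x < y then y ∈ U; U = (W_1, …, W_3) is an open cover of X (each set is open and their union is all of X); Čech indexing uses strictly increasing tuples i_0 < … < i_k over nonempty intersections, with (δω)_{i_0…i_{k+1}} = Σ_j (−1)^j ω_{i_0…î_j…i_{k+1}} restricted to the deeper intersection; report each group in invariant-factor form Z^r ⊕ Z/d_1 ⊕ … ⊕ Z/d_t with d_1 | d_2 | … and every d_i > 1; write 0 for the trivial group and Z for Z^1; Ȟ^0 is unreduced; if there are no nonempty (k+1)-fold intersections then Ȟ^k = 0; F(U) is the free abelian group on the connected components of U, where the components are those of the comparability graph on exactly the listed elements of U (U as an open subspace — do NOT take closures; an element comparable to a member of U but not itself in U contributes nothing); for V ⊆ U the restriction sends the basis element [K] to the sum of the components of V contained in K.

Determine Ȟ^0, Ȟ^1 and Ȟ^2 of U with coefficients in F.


Ȟ^0 = Z^7; Ȟ^1 = 0; Ȟ^2 = 0

cover nerve:
  W12={p3,p13} W13={p12,p14} W23={p5,p8,p9,p11}
components per intersection:
  W1: {p1,p4,p14} {p2,p13} {p3} {p12}
  W2: {p3} {p5,p9} {p7} {p8,p11} {p13}
  W3: {p5,p6,p9} {p8,p11} {p10,p14} {p12}
  W12: {p3} {p13}
  W13: {p12} {p14}
  W23: {p5,p9} {p8,p11}
C dims 13,6; δ0: rk 6, SNF 1^6
Ȟ^0: (13−6)−0=7 ⇒ Z^7
Ȟ^1: (6−0)−6=0 ⇒ 0
Ȟ^2: (0−0)−0=0 ⇒ 0


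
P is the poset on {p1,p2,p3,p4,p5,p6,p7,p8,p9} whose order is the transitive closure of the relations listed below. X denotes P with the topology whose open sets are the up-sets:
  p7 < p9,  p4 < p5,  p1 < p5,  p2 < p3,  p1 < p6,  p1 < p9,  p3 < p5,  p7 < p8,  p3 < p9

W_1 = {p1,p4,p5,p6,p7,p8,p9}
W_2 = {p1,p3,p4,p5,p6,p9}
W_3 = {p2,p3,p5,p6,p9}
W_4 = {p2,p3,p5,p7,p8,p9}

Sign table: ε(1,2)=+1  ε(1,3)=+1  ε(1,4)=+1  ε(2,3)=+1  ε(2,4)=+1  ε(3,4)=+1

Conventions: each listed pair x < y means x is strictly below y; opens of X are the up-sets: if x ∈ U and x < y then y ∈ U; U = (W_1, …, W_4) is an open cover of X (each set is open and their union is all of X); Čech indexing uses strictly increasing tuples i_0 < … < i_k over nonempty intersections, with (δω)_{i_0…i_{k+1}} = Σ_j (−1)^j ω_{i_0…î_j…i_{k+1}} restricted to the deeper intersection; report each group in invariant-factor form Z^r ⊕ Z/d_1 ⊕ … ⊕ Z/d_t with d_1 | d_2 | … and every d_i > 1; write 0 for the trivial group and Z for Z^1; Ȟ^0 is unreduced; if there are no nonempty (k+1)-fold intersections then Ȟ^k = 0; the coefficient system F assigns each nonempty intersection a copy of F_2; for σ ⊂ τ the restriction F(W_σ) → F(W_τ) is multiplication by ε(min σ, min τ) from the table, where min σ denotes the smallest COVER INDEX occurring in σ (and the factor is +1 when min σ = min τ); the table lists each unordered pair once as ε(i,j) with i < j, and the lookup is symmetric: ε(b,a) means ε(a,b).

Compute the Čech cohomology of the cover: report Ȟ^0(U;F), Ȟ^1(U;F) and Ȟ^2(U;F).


Ȟ^0(U;F) ≅ Z/2,  Ȟ^1(U;F) ≅ 0,  Ȟ^2(U;F) ≅ 0

nerve simplices:
  W12={p1,p4,p5,p6,p9} W13={p5,p6,p9} W14={p5,p7,p8,p9} W23={p3,p5,p6,p9} W24={p3,p5,p9} W34={p2,p3,p5,p9}
  W123={p5,p6,p9} W124={p5,p9} W134={p5,p9} W234={p3,p5,p9}
  W1234={p5,p9}
C dims 4,6,4,1; δ0: rk_F2 3; δ1: rk_F2 3; δ2: rk_F2 1
degree 0: 4−3−0 = 1 → Ȟ^0 ≅ Z/2
degree 1: 6−3−3 = 0 → Ȟ^1 ≅ 0
degree 2: 4−1−3 = 0 → Ȟ^2 ≅ 0


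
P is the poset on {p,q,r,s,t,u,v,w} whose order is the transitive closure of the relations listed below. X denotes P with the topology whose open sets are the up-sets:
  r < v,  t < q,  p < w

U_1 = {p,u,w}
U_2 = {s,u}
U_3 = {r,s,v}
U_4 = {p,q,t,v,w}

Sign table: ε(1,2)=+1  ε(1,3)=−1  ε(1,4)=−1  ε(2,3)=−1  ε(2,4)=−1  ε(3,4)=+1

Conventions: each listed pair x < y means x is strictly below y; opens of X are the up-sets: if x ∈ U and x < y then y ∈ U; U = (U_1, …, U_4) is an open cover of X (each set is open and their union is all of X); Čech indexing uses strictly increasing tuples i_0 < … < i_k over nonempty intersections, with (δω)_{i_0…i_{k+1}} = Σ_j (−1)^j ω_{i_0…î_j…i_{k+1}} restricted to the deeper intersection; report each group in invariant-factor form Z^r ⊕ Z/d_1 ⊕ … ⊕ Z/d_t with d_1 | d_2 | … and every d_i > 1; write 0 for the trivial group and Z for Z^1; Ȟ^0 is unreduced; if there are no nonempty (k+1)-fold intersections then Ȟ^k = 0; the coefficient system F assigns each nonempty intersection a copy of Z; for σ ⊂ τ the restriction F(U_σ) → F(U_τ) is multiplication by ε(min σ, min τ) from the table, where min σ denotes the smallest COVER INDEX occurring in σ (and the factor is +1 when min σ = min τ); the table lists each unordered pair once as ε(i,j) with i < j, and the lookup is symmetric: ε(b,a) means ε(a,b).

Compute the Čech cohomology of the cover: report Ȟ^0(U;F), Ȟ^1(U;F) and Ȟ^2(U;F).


nonempty overlaps:
  U12={u} U14={p,w} U23={s} U34={v}
C dims 4,4; δ0: rk 3, SNF 1^3
degree 0: 4−3−0 = 1 → Ȟ^0 ≅ Z
degree 1: 4−0−3 = 1 → Ȟ^1 ≅ Z
degree 2: 0−0−0 = 0 → Ȟ^2 ≅ 0

Ȟ^0 = Z, Ȟ^1 = Z and Ȟ^2 = 0


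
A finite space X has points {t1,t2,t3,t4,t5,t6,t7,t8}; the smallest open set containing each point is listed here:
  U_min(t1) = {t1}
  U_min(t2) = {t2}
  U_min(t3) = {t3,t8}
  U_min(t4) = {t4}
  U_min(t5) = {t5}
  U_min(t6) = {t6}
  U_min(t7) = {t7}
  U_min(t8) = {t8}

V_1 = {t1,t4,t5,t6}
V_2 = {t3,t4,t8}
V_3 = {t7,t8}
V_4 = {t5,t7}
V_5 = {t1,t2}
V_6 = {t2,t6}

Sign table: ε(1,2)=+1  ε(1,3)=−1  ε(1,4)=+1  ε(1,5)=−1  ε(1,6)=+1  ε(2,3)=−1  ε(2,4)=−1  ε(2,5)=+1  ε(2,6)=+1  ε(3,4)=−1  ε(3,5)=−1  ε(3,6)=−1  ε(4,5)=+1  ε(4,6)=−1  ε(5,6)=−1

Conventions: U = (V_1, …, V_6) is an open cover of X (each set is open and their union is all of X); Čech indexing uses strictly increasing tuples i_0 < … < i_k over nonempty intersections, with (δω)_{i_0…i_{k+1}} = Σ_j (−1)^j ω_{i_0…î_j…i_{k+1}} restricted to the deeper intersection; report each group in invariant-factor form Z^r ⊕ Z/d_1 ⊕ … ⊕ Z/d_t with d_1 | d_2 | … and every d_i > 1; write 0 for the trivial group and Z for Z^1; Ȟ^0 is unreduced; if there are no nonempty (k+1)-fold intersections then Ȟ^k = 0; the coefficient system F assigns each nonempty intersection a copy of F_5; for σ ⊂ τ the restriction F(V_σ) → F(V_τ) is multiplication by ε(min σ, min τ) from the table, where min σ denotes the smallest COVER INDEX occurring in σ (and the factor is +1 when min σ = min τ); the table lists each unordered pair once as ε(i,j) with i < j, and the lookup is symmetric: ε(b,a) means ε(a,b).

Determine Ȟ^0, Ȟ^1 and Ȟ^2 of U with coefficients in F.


nerve simplices:
  V12={t4} V14={t5} V15={t1} V16={t6} V23={t8} V34={t7} V56={t2}
C dims 6,7; δ0: rk_F5 5
degree 0: 6−5−0 = 1 → Ȟ^0 ≅ Z/5
degree 1: 7−0−5 = 2 → Ȟ^1 ≅ Z/5 ⊕ Z/5
degree 2: 0−0−0 = 0 → Ȟ^2 ≅ 0

Ȟ^0(U;F) ≅ Z/5; Ȟ^1(U;F) ≅ Z/5 ⊕ Z/5; Ȟ^2(U;F) ≅ 0


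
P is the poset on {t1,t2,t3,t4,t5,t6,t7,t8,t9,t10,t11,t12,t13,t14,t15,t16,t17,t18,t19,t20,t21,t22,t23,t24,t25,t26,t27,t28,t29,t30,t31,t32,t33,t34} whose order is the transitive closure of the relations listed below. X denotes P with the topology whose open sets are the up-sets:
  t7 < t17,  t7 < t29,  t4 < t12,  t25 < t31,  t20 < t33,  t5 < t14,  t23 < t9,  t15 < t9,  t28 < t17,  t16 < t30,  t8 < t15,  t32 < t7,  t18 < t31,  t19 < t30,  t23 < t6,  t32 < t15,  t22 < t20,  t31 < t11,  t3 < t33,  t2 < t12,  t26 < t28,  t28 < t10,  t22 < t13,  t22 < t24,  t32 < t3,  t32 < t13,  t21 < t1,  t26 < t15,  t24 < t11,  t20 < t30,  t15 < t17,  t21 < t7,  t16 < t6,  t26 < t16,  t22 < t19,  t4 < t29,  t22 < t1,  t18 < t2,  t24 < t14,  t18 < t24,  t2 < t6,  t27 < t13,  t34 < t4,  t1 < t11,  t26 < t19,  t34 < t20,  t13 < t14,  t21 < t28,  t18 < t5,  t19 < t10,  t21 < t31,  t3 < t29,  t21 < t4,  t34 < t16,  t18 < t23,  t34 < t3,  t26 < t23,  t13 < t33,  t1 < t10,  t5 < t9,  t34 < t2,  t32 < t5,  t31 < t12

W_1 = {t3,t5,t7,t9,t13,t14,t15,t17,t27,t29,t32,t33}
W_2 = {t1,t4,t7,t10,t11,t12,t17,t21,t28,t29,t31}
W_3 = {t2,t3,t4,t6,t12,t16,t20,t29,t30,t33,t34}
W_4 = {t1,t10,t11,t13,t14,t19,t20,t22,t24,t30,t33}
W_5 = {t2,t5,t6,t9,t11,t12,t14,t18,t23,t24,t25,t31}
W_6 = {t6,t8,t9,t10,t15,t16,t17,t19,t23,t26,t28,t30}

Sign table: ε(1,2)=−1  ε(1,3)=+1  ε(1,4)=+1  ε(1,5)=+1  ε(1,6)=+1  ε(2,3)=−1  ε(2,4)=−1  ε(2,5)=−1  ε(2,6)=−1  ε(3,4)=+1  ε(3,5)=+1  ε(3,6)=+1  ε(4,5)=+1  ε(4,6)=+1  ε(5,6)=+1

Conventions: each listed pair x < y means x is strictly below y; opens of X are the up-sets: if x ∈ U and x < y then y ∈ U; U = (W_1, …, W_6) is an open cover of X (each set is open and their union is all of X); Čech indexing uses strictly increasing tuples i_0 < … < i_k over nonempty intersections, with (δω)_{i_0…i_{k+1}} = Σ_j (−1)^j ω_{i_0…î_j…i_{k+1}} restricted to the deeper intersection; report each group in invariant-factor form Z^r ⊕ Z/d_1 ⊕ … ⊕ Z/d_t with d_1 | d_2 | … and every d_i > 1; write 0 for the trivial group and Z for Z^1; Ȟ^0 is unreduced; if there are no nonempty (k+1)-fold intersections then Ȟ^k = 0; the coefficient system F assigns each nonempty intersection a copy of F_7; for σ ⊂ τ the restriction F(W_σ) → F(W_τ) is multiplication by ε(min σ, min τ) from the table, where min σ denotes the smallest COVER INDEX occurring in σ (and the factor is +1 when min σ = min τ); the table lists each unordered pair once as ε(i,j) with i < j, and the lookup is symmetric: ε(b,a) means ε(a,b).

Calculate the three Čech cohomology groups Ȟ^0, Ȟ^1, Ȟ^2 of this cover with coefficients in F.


nonempty overlaps:
  W12={t7,t17,t29} W13={t3,t29,t33} W14={t13,t14,t33} W15={t5,t9,t14} W16={t9,t15,t17} W23={t4,t12,t29} W24={t1,t10,t11} W25={t11,t12,t31} W26={t10,t17,t28} W34={t20,t30,t33} W35={t2,t6,t12} W36={t6,t16,t30} W45={t11,t14,t24} W46={t10,t19,t30} W56={t6,t9,t23}
  W123={t29} W126={t17} W134={t33} W145={t14} W156={t9} W235={t12} W245={t11} W246={t10} W346={t30} W356={t6}
C dims 6,15,10; δ0: rk_F7 5; δ1: rk_F7 10
degree 0: 6−5−0 = 1 → Ȟ^0 ≅ Z/7
degree 1: 15−10−5 = 0 → Ȟ^1 ≅ 0
degree 2: 10−0−10 = 0 → Ȟ^2 ≅ 0

Ȟ^0 = Z/7, Ȟ^1 = 0 and Ȟ^2 = 0


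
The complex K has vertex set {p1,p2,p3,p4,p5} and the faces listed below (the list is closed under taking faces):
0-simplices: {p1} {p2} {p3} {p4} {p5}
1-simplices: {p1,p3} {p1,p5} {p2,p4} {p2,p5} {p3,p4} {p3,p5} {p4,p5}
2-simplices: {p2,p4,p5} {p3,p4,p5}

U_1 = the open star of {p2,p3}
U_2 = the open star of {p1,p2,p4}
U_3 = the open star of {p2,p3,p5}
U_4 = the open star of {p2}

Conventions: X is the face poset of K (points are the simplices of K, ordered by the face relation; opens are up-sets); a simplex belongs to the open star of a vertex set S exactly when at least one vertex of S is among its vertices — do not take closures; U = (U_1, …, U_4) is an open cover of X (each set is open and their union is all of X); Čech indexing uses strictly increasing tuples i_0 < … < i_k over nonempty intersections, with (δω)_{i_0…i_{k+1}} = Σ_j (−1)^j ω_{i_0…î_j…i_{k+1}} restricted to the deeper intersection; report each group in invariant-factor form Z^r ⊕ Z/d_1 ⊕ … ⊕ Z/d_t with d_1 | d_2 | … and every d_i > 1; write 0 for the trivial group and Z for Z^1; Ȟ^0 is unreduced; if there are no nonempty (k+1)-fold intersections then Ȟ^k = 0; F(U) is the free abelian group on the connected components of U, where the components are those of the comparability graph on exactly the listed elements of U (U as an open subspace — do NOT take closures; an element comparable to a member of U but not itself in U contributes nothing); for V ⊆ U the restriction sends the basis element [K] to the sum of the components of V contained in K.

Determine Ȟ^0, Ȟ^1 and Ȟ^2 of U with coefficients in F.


Ȟ^0 ≅ Z, Ȟ^1 ≅ Z and Ȟ^2 ≅ 0

nonempty intersections:
  U1={{p2},{p3},{p1,p3},{p2,p4},{p2,p5},{p3,p4},{p3,p5},{p2,p4,p5},{p3,p4,p5}} U2={{p1},{p2},{p4},{p1,p3},{p1,p5},{p2,p4},{p2,p5},{p3,p4},{p4,p5},{p2,p4,p5},{p3,p4,p5}} U3={{p2},{p3},{p5},{p1,p3},{p1,p5},{p2,p4},{p2,p5},{p3,p4},{p3,p5},{p4,p5},{p2,p4,p5},{p3,p4,p5}} U4={{p2},{p2,p4},{p2,p5},{p2,p4,p5}}
  U12={{p2},{p1,p3},{p2,p4},{p2,p5},{p3,p4},{p2,p4,p5},{p3,p4,p5}} U13={{p2},{p3},{p1,p3},{p2,p4},{p2,p5},{p3,p4},{p3,p5},{p2,p4,p5},{p3,p4,p5}} U14={{p2},{p2,p4},{p2,p5},{p2,p4,p5}} U23={{p2},{p1,p3},{p1,p5},{p2,p4},{p2,p5},{p3,p4},{p4,p5},{p2,p4,p5},{p3,p4,p5}} U24={{p2},{p2,p4},{p2,p5},{p2,p4,p5}} U34={{p2},{p2,p4},{p2,p5},{p2,p4,p5}}
  U123={{p2},{p1,p3},{p2,p4},{p2,p5},{p3,p4},{p2,p4,p5},{p3,p4,p5}} U124={{p2},{p2,p4},{p2,p5},{p2,p4,p5}} U134={{p2},{p2,p4},{p2,p5},{p2,p4,p5}} U234={{p2},{p2,p4},{p2,p5},{p2,p4,p5}}
  U1234={{p2},{p2,p4},{p2,p5},{p2,p4,p5}}
components per intersection:
  U1: {{p2},{p2,p4},{p2,p5},{p2,p4,p5}} {{p3},{p1,p3},{p3,p4},{p3,p5},{p3,p4,p5}}
  U2: {{p1},{p1,p3},{p1,p5}} {{p2},{p4},{p2,p4},{p2,p5},{p3,p4},{p4,p5},{p2,p4,p5},{p3,p4,p5}}
  U3: {{p2},{p3},{p5},{p1,p3},{p1,p5},{p2,p4},{p2,p5},{p3,p4},{p3,p5},{p4,p5},{p2,p4,p5},{p3,p4,p5}}
  U4: {{p2},{p2,p4},{p2,p5},{p2,p4,p5}}
  U12: {{p2},{p2,p4},{p2,p5},{p2,p4,p5}} {{p1,p3}} {{p3,p4},{p3,p4,p5}}
  U13: {{p2},{p2,p4},{p2,p5},{p2,p4,p5}} {{p3},{p1,p3},{p3,p4},{p3,p5},{p3,p4,p5}}
  U14: {{p2},{p2,p4},{p2,p5},{p2,p4,p5}}
  U23: {{p2},{p2,p4},{p2,p5},{p3,p4},{p4,p5},{p2,p4,p5},{p3,p4,p5}} {{p1,p3}} {{p1,p5}}
  U24: {{p2},{p2,p4},{p2,p5},{p2,p4,p5}}
  U34: {{p2},{p2,p4},{p2,p5},{p2,p4,p5}}
  U123: {{p2},{p2,p4},{p2,p5},{p2,p4,p5}} {{p1,p3}} {{p3,p4},{p3,p4,p5}}
  U124: {{p2},{p2,p4},{p2,p5},{p2,p4,p5}}
  U134: {{p2},{p2,p4},{p2,p5},{p2,p4,p5}}
  U234: {{p2},{p2,p4},{p2,p5},{p2,p4,p5}}
  U1234: {{p2},{p2,p4},{p2,p5},{p2,p4,p5}}
C dims 6,11,6,1; δ0: rk 5, SNF 1^5; δ1: rk 5, SNF 1^5; δ2: rk 1, SNF 1^1
Ȟ^0: (6−5)−0=1 ⇒ Z
Ȟ^1: (11−5)−5=1 ⇒ Z
Ȟ^2: (6−1)−5=0 ⇒ 0


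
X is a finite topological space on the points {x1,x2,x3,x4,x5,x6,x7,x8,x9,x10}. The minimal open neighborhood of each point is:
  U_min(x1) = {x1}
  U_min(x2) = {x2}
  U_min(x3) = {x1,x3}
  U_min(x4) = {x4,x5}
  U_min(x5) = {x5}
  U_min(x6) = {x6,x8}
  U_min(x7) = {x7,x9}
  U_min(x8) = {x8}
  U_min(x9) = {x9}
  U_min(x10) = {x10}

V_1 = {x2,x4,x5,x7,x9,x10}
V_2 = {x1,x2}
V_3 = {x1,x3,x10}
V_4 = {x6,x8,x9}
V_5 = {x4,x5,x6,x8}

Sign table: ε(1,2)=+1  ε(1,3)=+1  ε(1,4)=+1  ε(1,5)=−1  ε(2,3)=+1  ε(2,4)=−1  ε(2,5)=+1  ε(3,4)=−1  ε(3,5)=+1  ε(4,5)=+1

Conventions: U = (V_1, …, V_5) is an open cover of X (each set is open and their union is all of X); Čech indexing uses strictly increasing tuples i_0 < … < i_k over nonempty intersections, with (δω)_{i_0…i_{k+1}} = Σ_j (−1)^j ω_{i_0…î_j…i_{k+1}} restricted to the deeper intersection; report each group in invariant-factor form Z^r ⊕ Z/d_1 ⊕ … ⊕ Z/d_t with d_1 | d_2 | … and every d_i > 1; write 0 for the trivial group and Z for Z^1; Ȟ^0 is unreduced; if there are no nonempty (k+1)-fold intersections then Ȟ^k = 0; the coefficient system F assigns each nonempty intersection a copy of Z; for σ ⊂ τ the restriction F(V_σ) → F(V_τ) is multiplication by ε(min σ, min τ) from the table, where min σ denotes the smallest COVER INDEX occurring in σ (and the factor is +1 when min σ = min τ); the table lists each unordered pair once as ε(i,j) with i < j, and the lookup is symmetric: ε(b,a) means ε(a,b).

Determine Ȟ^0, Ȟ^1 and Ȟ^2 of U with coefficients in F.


Ȟ^0 = 0; Ȟ^1 = Z ⊕ Z/2; Ȟ^2 = 0

nerve simplices:
  V12={x2} V13={x10} V14={x9} V15={x4,x5} V23={x1} V45={x6,x8}
C dims 5,6; δ0: rk 5, SNF 1^4·2
degree 0: 5−5−0 = 0 → Ȟ^0 ≅ 0
degree 1: 6−0−5 = 1 plus torsion [2] → Ȟ^1 ≅ Z ⊕ Z/2
degree 2: 0−0−0 = 0 → Ȟ^2 ≅ 0


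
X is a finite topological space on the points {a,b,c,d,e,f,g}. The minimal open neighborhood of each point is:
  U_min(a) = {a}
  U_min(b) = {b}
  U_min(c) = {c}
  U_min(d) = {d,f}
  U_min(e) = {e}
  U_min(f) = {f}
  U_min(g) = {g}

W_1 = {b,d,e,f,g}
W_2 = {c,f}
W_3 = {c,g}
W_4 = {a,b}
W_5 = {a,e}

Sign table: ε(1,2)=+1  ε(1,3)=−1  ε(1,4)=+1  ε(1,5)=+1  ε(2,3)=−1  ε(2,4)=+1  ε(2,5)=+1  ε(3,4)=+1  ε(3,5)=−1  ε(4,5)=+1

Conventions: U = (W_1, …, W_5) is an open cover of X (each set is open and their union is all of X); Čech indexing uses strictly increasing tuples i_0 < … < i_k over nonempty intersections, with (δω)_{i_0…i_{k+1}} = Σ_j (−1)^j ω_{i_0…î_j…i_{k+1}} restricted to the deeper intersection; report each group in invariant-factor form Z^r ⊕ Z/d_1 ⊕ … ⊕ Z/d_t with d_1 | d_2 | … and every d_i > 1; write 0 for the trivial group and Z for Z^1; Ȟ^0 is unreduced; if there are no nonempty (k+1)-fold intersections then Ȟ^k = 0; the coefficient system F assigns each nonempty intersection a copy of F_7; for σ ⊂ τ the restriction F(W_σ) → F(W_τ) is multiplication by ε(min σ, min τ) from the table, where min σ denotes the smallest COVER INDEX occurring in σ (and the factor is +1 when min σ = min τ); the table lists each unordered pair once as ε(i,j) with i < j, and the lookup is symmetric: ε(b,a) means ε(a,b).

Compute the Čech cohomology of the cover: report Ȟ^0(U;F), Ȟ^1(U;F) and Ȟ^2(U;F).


intersection data:
  W12={f} W13={g} W14={b} W15={e} W23={c} W45={a}
C dims 5,6; δ0: rk_F7 4
Ȟ^0 = (5 − 4) − 0 = 1, so Ȟ^0 ≅ Z/7
Ȟ^1 = (6 − 0) − 4 = 2, so Ȟ^1 ≅ Z/7 ⊕ Z/7
Ȟ^2 = (0 − 0) − 0 = 0, so Ȟ^2 ≅ 0

Ȟ^0(U;F) ≅ Z/7, Ȟ^1(U;F) ≅ Z/7 ⊕ Z/7, Ȟ^2(U;F) ≅ 0


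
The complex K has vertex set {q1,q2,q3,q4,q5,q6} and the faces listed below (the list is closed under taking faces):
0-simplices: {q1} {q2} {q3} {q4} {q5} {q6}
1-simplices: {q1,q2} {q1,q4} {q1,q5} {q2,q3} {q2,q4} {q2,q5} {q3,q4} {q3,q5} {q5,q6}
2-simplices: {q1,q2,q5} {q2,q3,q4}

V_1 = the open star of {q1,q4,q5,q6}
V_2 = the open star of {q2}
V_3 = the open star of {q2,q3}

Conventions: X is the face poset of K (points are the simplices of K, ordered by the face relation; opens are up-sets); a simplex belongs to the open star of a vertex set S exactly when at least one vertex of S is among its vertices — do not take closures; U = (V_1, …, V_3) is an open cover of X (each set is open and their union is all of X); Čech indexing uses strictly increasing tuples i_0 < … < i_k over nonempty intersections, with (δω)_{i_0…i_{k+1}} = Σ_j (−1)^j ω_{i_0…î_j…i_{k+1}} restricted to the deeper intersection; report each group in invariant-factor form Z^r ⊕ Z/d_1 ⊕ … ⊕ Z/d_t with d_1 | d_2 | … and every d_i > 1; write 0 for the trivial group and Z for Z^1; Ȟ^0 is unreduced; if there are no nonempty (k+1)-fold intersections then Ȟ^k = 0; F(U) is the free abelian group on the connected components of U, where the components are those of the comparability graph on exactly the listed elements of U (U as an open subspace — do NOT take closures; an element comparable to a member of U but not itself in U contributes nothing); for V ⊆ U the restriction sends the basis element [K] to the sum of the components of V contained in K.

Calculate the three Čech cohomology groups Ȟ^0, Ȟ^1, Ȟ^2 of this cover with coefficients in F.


nonempty intersections:
  V1={{q1},{q4},{q5},{q6},{q1,q2},{q1,q4},{q1,q5},{q2,q4},{q2,q5},{q3,q4},{q3,q5},{q5,q6},{q1,q2,q5},{q2,q3,q4}} V2={{q2},{q1,q2},{q2,q3},{q2,q4},{q2,q5},{q1,q2,q5},{q2,q3,q4}} V3={{q2},{q3},{q1,q2},{q2,q3},{q2,q4},{q2,q5},{q3,q4},{q3,q5},{q1,q2,q5},{q2,q3,q4}}
  V12={{q1,q2},{q2,q4},{q2,q5},{q1,q2,q5},{q2,q3,q4}} V13={{q1,q2},{q2,q4},{q2,q5},{q3,q4},{q3,q5},{q1,q2,q5},{q2,q3,q4}} V23={{q2},{q1,q2},{q2,q3},{q2,q4},{q2,q5},{q1,q2,q5},{q2,q3,q4}}
  V123={{q1,q2},{q2,q4},{q2,q5},{q1,q2,q5},{q2,q3,q4}}
components per intersection:
  V1: {{q1},{q4},{q5},{q6},{q1,q2},{q1,q4},{q1,q5},{q2,q4},{q2,q5},{q3,q4},{q3,q5},{q5,q6},{q1,q2,q5},{q2,q3,q4}}
  V2: {{q2},{q1,q2},{q2,q3},{q2,q4},{q2,q5},{q1,q2,q5},{q2,q3,q4}}
  V3: {{q2},{q3},{q1,q2},{q2,q3},{q2,q4},{q2,q5},{q3,q4},{q3,q5},{q1,q2,q5},{q2,q3,q4}}
  V12: {{q1,q2},{q2,q5},{q1,q2,q5}} {{q2,q4},{q2,q3,q4}}
  V13: {{q1,q2},{q2,q5},{q1,q2,q5}} {{q2,q4},{q3,q4},{q2,q3,q4}} {{q3,q5}}
  V23: {{q2},{q1,q2},{q2,q3},{q2,q4},{q2,q5},{q1,q2,q5},{q2,q3,q4}}
  V123: {{q1,q2},{q2,q5},{q1,q2,q5}} {{q2,q4},{q2,q3,q4}}
C dims 3,6,2; δ0: rk 2, SNF 1^2; δ1: rk 2, SNF 1^2
Ȟ^0: (3−2)−0=1 ⇒ Z
Ȟ^1: (6−2)−2=2 ⇒ Z^2
Ȟ^2: (2−0)−2=0 ⇒ 0

Ȟ^0 = Z,  Ȟ^1 = Z^2,  Ȟ^2 = 0


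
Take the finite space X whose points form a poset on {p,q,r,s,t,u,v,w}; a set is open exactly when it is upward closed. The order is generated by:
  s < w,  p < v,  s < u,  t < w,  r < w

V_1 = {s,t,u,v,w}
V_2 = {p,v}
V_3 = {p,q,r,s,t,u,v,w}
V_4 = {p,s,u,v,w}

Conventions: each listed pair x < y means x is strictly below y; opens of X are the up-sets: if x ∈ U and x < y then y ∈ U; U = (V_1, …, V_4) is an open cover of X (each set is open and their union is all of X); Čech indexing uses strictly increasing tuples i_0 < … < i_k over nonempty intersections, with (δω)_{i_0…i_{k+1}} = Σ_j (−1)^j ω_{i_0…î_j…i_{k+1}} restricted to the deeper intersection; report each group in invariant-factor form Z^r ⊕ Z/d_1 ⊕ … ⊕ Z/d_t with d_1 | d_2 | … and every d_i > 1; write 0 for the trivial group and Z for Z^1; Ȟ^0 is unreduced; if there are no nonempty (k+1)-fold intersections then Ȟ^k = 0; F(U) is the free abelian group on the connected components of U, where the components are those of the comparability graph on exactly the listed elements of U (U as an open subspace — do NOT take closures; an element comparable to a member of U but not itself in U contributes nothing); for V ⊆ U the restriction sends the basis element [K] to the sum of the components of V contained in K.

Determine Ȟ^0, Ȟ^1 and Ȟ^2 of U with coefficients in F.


intersection data:
  V12={v} V13={s,t,u,v,w} V14={s,u,v,w} V23={p,v} V24={p,v} V34={p,s,u,v,w}
  V123={v} V124={v} V134={s,u,v,w} V234={p,v}
  V1234={v}
components per intersection:
  V1: {s,t,u,w} {v}
  V2: {p,v}
  V3: {p,v} {q} {r,s,t,u,w}
  V4: {p,v} {s,u,w}
  V12: {v}
  V13: {s,t,u,w} {v}
  V14: {s,u,w} {v}
  V23: {p,v}
  V24: {p,v}
  V34: {p,v} {s,u,w}
  V123: {v}
  V124: {v}
  V134: {s,u,w} {v}
  V234: {p,v}
  V1234: {v}
C dims 8,9,5,1; δ0: rk 5, SNF 1^5; δ1: rk 4, SNF 1^4; δ2: rk 1, SNF 1^1
Ȟ^0 = (8 − 5) − 0 = 3, so Ȟ^0 ≅ Z^3
Ȟ^1 = (9 − 4) − 5 = 0, so Ȟ^1 ≅ 0
Ȟ^2 = (5 − 1) − 4 = 0, so Ȟ^2 ≅ 0

Ȟ^0 = Z^3, Ȟ^1 = 0 and Ȟ^2 = 0


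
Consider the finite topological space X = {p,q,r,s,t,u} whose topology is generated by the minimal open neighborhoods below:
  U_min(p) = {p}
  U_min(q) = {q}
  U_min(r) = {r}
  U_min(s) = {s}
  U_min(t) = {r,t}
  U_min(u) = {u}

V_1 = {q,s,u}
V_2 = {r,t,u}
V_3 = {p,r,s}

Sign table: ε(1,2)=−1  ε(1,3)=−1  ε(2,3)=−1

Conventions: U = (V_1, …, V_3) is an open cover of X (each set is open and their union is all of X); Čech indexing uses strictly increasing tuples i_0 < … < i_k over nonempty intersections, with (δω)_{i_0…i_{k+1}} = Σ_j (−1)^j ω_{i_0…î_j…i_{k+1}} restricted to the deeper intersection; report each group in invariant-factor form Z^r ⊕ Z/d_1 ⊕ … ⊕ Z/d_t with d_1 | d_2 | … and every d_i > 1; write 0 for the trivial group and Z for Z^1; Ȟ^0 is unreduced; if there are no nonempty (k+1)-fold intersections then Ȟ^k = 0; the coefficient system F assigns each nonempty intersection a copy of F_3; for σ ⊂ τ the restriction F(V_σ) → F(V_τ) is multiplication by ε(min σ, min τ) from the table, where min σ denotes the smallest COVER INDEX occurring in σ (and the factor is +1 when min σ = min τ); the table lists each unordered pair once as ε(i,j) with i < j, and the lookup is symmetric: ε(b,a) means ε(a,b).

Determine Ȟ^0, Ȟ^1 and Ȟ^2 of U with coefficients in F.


Ȟ^0 = 0, Ȟ^1 = 0, Ȟ^2 = 0

nonempty overlaps:
  V12={u} V13={s} V23={r}
C dims 3,3; δ0: rk_F3 3
degree 0: 3−3−0 = 0 → Ȟ^0 ≅ 0
degree 1: 3−0−3 = 0 → Ȟ^1 ≅ 0
degree 2: 0−0−0 = 0 → Ȟ^2 ≅ 0


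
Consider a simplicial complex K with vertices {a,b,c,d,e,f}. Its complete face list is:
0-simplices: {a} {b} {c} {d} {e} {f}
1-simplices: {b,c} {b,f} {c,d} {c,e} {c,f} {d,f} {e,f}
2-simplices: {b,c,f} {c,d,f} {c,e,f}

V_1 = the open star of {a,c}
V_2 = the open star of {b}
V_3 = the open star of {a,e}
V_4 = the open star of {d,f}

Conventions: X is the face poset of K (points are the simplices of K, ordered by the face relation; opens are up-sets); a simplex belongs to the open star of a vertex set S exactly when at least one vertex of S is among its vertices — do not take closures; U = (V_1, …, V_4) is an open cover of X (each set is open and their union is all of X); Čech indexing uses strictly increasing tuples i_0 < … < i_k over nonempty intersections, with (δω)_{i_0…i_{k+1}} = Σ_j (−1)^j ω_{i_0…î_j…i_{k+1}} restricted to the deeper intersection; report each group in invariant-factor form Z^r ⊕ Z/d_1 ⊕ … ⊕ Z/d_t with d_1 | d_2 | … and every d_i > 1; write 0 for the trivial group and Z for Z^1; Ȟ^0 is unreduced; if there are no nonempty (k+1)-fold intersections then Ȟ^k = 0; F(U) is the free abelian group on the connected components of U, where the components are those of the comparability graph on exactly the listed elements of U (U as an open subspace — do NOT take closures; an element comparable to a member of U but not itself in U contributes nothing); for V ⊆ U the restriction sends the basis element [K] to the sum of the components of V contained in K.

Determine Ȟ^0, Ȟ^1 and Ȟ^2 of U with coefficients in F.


nonempty intersections:
  V1={{a},{c},{b,c},{c,d},{c,e},{c,f},{b,c,f},{c,d,f},{c,e,f}} V2={{b},{b,c},{b,f},{b,c,f}} V3={{a},{e},{c,e},{e,f},{c,e,f}} V4={{d},{f},{b,f},{c,d},{c,f},{d,f},{e,f},{b,c,f},{c,d,f},{c,e,f}}
  V12={{b,c},{b,c,f}} V13={{a},{c,e},{c,e,f}} V14={{c,d},{c,f},{b,c,f},{c,d,f},{c,e,f}} V24={{b,f},{b,c,f}} V34={{e,f},{c,e,f}}
  V124={{b,c,f}} V134={{c,e,f}}
components per intersection:
  V1: {{a}} {{c},{b,c},{c,d},{c,e},{c,f},{b,c,f},{c,d,f},{c,e,f}}
  V2: {{b},{b,c},{b,f},{b,c,f}}
  V3: {{a}} {{e},{c,e},{e,f},{c,e,f}}
  V4: {{d},{f},{b,f},{c,d},{c,f},{d,f},{e,f},{b,c,f},{c,d,f},{c,e,f}}
  V12: {{b,c},{b,c,f}}
  V13: {{a}} {{c,e},{c,e,f}}
  V14: {{c,d},{c,f},{b,c,f},{c,d,f},{c,e,f}}
  V24: {{b,f},{b,c,f}}
  V34: {{e,f},{c,e,f}}
  V124: {{b,c,f}}
  V134: {{c,e,f}}
C dims 6,6,2; δ0: rk 4, SNF 1^4; δ1: rk 2, SNF 1^2
Ȟ^0: (6−4)−0=2 ⇒ Z^2
Ȟ^1: (6−2)−4=0 ⇒ 0
Ȟ^2: (2−0)−2=0 ⇒ 0

Ȟ^0 ≅ Z^2, Ȟ^1 ≅ 0 and Ȟ^2 ≅ 0


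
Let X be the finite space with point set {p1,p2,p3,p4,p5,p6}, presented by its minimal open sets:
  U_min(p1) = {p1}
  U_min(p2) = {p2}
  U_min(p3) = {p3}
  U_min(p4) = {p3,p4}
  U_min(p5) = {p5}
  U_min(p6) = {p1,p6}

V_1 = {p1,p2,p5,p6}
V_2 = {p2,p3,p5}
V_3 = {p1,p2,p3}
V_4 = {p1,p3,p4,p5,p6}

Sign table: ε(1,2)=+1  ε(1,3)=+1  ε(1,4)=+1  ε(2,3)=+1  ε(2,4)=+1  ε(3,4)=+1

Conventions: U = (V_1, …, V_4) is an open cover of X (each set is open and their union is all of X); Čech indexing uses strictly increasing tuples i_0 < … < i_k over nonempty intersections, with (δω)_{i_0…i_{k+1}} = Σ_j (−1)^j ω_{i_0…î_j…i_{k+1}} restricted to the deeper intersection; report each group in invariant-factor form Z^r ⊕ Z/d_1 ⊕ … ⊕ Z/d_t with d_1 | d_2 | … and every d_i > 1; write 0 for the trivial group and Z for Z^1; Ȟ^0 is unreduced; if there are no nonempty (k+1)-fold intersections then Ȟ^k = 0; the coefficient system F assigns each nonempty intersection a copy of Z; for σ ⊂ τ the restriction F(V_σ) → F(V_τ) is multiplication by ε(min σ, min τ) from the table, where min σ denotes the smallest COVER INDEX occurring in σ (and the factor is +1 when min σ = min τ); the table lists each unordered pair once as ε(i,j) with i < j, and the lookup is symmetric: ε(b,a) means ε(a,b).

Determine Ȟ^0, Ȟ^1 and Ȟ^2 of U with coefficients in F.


nerve simplices:
  V12={p2,p5} V13={p1,p2} V14={p1,p5,p6} V23={p2,p3} V24={p3,p5} V34={p1,p3}
  V123={p2} V124={p5} V134={p1} V234={p3}
C dims 4,6,4; δ0: rk 3, SNF 1^3; δ1: rk 3, SNF 1^3
degree 0: 4−3−0 = 1 → Ȟ^0 ≅ Z
degree 1: 6−3−3 = 0 → Ȟ^1 ≅ 0
degree 2: 4−0−3 = 1 → Ȟ^2 ≅ Z

Ȟ^0 = Z,  Ȟ^1 = 0,  Ȟ^2 = Z


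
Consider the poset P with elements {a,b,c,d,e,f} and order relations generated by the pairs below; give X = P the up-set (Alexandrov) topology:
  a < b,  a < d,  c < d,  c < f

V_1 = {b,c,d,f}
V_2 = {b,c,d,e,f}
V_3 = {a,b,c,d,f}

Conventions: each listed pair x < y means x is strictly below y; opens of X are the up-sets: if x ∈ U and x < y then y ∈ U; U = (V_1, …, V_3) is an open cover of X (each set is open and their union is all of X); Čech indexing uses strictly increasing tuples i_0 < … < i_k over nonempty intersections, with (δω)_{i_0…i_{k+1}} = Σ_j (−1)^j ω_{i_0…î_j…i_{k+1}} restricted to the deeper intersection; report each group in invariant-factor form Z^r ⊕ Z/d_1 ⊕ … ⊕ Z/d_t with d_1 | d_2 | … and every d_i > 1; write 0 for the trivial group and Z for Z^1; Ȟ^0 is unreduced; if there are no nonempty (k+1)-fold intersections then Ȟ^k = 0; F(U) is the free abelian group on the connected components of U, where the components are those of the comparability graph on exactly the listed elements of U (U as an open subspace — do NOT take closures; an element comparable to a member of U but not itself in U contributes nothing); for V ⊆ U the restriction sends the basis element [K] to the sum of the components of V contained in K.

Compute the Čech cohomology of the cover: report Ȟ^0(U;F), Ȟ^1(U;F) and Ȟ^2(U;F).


nonempty overlaps:
  V12={b,c,d,f} V13={b,c,d,f} V23={b,c,d,f}
  V123={b,c,d,f}
components per intersection:
  V1: {b} {c,d,f}
  V2: {b} {c,d,f} {e}
  V3: {a,b,c,d,f}
  V12: {b} {c,d,f}
  V13: {b} {c,d,f}
  V23: {b} {c,d,f}
  V123: {b} {c,d,f}
C dims 6,6,2; δ0: rk 4, SNF 1^4; δ1: rk 2, SNF 1^2
degree 0: 6−4−0 = 2 → Ȟ^0 ≅ Z^2
degree 1: 6−2−4 = 0 → Ȟ^1 ≅ 0
degree 2: 2−0−2 = 0 → Ȟ^2 ≅ 0

Ȟ^0 ≅ Z^2, Ȟ^1 ≅ 0 and Ȟ^2 ≅ 0


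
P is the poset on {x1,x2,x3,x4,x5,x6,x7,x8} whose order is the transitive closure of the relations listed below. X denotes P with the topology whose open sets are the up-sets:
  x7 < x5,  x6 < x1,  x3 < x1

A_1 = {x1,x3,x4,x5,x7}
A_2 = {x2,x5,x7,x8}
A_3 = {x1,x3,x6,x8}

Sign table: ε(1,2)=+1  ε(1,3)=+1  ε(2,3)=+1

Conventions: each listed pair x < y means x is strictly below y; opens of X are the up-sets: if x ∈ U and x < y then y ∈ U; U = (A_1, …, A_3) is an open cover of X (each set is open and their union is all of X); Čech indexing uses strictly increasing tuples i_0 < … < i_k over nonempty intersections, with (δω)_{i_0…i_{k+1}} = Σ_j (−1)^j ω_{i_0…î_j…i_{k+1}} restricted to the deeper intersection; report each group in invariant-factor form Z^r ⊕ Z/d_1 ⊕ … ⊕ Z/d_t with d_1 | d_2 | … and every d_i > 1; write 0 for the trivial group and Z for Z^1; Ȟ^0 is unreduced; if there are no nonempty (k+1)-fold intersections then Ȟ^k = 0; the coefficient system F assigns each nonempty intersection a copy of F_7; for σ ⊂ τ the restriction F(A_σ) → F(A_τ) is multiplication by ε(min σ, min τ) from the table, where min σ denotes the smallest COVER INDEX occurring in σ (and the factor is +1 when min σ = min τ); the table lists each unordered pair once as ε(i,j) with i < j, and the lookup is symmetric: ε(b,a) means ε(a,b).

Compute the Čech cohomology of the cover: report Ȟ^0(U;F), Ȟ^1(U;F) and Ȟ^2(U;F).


nerve of the cover:
  A12={x5,x7} A13={x1,x3} A23={x8}
C dims 3,3; δ0: rk_F7 2
Ȟ^0 = (3 − 2) − 0 = 1, so Ȟ^0 ≅ Z/7
Ȟ^1 = (3 − 0) − 2 = 1, so Ȟ^1 ≅ Z/7
Ȟ^2 = (0 − 0) − 0 = 0, so Ȟ^2 ≅ 0

Ȟ^0 ≅ Z/7; Ȟ^1 ≅ Z/7; Ȟ^2 ≅ 0


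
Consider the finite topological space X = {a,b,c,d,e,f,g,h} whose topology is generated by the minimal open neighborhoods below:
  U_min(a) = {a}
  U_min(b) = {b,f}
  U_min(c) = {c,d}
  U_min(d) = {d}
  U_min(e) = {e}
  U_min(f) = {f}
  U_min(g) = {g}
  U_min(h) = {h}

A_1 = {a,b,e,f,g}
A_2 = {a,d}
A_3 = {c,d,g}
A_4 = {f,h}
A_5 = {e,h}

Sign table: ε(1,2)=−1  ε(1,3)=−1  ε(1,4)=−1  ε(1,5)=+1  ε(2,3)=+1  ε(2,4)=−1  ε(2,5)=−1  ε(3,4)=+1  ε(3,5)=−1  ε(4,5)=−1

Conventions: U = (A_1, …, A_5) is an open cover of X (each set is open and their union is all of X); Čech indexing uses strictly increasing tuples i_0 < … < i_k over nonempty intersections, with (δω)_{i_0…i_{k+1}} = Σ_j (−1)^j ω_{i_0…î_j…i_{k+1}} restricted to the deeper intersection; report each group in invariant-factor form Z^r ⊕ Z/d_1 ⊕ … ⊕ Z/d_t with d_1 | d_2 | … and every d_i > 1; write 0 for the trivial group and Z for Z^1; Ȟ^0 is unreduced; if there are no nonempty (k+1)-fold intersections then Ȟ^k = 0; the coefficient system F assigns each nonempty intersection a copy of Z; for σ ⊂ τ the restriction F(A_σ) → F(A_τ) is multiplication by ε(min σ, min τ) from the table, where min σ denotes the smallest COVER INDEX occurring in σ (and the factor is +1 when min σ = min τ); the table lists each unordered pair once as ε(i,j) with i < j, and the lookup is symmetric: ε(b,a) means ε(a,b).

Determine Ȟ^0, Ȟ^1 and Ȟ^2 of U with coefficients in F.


cover nerve:
  A12={a} A13={g} A14={f} A15={e} A23={d} A45={h}
C dims 5,6; δ0: rk 4, SNF 1^4
Ȟ^0: (5−4)−0=1 ⇒ Z
Ȟ^1: (6−0)−4=2 ⇒ Z^2
Ȟ^2: (0−0)−0=0 ⇒ 0

Ȟ^0(U;F) ≅ Z, Ȟ^1(U;F) ≅ Z^2 and Ȟ^2(U;F) ≅ 0
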